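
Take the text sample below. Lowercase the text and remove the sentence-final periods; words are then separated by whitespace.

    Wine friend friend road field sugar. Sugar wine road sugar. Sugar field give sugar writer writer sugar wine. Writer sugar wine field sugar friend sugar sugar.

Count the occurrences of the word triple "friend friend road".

1

Scanning the 24 overlapping trigram windows for "friend friend road":
  position 2–4: friend friend road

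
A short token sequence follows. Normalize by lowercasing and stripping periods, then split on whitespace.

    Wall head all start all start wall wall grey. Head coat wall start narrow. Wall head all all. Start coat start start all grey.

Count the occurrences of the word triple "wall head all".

Scanning the 22 overlapping trigram windows for "wall head all":
  position 1–3: wall head all
  position 15–17: wall head all

2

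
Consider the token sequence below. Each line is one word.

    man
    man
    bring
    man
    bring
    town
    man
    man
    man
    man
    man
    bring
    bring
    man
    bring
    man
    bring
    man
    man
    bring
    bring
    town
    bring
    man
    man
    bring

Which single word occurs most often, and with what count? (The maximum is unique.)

Unigram frequencies (highest first):
  man: 14
  bring: 10
  town: 2

"man", 14 times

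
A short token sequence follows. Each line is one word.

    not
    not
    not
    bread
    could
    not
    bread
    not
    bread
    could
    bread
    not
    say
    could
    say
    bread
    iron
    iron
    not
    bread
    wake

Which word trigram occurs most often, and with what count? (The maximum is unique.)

Trigram frequencies (highest first):
  not bread could: 2
  not not not: 1
  not not bread: 1
  bread could not: 1
  could not bread: 1
  not bread not: 1
  … (12 more, each ≤ 1)

"not bread could", 2 times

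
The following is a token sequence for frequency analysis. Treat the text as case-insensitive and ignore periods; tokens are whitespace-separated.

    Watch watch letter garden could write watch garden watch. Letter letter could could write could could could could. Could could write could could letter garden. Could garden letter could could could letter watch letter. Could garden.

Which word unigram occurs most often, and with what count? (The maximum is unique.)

Unigram frequencies (highest first):
  could: 16
  letter: 7
  watch: 5
  garden: 5
  write: 3

"could", 16 times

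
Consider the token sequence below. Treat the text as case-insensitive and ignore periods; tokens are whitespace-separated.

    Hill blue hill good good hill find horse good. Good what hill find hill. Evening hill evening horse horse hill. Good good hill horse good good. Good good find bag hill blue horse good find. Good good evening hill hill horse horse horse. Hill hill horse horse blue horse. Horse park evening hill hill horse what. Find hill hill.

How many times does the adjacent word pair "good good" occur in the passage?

Scanning the 58 overlapping bigram windows for "good good":
  position 4–5: good good
  position 9–10: good good
  position 21–22: good good
  position 25–26: good good
  position 26–27: good good
  position 27–28: good good
  position 36–37: good good

7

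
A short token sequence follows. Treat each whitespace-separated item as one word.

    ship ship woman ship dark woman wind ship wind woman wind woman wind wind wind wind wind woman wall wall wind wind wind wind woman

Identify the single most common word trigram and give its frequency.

Trigram frequencies (highest first):
  wind wind wind: 5
  wind woman wind: 2
  wind wind woman: 2
  ship ship woman: 1
  ship woman ship: 1
  woman ship dark: 1
  … (11 more, each ≤ 1)

"wind wind wind", 5 times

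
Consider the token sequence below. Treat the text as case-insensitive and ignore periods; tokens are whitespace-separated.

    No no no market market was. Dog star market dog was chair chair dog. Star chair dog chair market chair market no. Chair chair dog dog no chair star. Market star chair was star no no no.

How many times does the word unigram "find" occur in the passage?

0

Scanning the 37 tokens for "find":
  (none found)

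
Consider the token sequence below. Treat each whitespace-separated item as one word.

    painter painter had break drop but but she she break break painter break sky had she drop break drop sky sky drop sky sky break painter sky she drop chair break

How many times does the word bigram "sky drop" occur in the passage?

1

Scanning the 30 overlapping bigram windows for "sky drop":
  position 21–22: sky drop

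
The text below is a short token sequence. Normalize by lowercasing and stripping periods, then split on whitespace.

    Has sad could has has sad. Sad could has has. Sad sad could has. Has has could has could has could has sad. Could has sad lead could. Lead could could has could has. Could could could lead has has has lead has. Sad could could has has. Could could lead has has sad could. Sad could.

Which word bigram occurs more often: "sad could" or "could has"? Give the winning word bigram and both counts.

"sad could": 7 occurrences
"could has": 10 occurrences

"could has" (10 vs 7)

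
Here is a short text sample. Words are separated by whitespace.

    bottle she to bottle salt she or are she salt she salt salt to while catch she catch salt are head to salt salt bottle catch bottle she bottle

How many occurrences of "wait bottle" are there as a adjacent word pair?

0

Scanning the 28 overlapping bigram windows for "wait bottle":
  (none found)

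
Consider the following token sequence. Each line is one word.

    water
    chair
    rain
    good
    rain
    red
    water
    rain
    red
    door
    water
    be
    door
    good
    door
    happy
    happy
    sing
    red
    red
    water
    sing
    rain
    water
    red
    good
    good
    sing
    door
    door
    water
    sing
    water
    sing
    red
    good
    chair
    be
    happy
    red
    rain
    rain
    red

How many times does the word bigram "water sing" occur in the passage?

Scanning the 42 overlapping bigram windows for "water sing":
  position 21–22: water sing
  position 31–32: water sing
  position 33–34: water sing

3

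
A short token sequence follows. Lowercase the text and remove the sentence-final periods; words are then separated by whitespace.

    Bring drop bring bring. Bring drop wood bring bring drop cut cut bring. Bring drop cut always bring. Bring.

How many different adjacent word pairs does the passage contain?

10

19 tokens → 18 bigram windows in total.
Repeated bigrams (each contributes count−1 duplicates):
  bring bring: 5
  bring drop: 4
  drop cut: 2
8 duplicate windows → 18 − 8 = 10 distinct.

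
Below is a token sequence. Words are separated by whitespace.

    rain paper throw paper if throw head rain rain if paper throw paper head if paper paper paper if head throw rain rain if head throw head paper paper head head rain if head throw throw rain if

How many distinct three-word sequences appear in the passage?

31

38 tokens → 36 trigram windows in total.
Repeated trigrams (each contributes count−1 duplicates):
  if head throw: 3
  paper throw paper: 2
  rain if head: 2
  rain rain if: 2
5 duplicate windows → 36 − 5 = 31 distinct.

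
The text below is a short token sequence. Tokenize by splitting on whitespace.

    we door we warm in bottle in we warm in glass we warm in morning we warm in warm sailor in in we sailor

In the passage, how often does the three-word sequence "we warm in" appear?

Scanning the 22 overlapping trigram windows for "we warm in":
  position 3–5: we warm in
  position 8–10: we warm in
  position 12–14: we warm in
  position 16–18: we warm in

4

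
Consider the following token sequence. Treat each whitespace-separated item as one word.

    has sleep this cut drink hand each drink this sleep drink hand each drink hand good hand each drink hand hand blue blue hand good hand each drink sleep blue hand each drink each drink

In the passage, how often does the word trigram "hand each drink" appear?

Scanning the 33 overlapping trigram windows for "hand each drink":
  position 6–8: hand each drink
  position 12–14: hand each drink
  position 17–19: hand each drink
  position 26–28: hand each drink
  position 31–33: hand each drink

5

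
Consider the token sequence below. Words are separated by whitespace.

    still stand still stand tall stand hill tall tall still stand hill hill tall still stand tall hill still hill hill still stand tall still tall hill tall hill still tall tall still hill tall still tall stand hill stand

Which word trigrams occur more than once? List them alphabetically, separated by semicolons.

Trigram counts meeting the condition (more than once):
  hill tall still: 2
  still stand tall: 3
  tall hill still: 2
  tall stand hill: 2
  tall still stand: 2
  tall still tall: 2
  tall tall still: 2

hill tall still; still stand tall; tall hill still; tall stand hill; tall still stand; tall still tall; tall tall still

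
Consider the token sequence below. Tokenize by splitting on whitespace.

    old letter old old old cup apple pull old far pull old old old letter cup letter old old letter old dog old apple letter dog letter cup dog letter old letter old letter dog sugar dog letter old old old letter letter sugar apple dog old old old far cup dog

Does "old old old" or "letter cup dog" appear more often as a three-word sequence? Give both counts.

"old old old": 4 occurrences
"letter cup dog": 1 occurrence

"old old old" (4 vs 1)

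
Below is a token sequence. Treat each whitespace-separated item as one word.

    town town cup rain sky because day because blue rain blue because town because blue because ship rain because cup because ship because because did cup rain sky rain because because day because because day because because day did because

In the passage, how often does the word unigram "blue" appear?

3

Scanning the 40 tokens for "blue":
  position 9: blue
  position 11: blue
  position 15: blue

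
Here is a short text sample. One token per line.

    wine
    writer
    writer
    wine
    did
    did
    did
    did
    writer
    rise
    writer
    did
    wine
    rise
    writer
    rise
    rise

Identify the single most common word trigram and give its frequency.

"did did did", 2 times

Trigram frequencies (highest first):
  did did did: 2
  wine writer writer: 1
  writer writer wine: 1
  writer wine did: 1
  wine did did: 1
  did did writer: 1
  … (8 more, each ≤ 1)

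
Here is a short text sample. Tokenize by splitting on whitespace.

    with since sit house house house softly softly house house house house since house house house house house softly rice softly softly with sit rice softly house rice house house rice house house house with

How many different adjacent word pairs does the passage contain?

17

35 tokens → 34 bigram windows in total.
Repeated bigrams (each contributes count−1 duplicates):
  house house: 12
  house rice: 2
  house softly: 2
  rice house: 2
  rice softly: 2
  softly house: 2
  softly softly: 2
17 duplicate windows → 34 − 17 = 17 distinct.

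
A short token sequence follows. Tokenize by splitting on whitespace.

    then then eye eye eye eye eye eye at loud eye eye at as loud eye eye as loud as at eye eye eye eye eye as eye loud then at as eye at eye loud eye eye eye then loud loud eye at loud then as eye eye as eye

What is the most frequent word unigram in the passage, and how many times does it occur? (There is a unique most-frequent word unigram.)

Unigram frequencies (highest first):
  eye: 25
  loud: 8
  as: 7
  at: 6
  then: 5

"eye", 25 times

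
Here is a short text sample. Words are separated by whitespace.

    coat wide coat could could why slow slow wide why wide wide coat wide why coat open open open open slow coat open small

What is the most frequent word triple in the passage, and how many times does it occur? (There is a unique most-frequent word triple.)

"open open open", 2 times

Trigram frequencies (highest first):
  open open open: 2
  coat wide coat: 1
  wide coat could: 1
  coat could could: 1
  could could why: 1
  could why slow: 1
  … (15 more, each ≤ 1)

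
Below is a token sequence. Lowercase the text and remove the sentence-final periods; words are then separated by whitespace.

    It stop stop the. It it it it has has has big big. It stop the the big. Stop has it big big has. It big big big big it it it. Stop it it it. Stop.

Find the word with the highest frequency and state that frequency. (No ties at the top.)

Unigram frequencies (highest first):
  it: 14
  big: 9
  stop: 6
  has: 5
  the: 3

"it", 14 times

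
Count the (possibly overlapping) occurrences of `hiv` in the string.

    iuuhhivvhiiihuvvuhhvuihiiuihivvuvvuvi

Sliding a length-3 window over the 37 characters (35 positions):
  position 5–7: hiv
  position 28–30: hiv

2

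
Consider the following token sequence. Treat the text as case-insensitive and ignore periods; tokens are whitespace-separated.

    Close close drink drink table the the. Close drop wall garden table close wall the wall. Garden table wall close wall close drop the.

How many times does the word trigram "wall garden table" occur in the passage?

Scanning the 22 overlapping trigram windows for "wall garden table":
  position 10–12: wall garden table
  position 16–18: wall garden table

2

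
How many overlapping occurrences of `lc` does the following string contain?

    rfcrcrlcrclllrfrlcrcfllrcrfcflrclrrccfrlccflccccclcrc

Sliding a length-2 window over the 53 characters (52 positions):
  position 7–8: lc
  position 17–18: lc
  position 40–41: lc
  position 44–45: lc
  position 50–51: lc

5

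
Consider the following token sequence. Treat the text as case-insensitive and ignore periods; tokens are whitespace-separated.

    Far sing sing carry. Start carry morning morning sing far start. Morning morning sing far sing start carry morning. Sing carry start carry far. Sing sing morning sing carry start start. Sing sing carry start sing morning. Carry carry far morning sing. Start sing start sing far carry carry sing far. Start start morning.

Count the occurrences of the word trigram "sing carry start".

4

Scanning the 52 overlapping trigram windows for "sing carry start":
  position 3–5: sing carry start
  position 20–22: sing carry start
  position 28–30: sing carry start
  position 33–35: sing carry start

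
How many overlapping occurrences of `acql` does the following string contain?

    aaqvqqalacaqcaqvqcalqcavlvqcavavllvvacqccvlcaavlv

Sliding a length-4 window over the 49 characters (46 positions):
  (no match at any position)

0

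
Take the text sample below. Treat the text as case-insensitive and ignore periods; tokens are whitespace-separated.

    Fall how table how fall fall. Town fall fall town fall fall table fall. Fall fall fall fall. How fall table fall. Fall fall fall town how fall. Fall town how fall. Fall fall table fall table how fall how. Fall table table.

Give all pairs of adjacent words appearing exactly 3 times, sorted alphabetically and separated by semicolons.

Bigram counts meeting the condition (exactly 3 times):
  fall how: 3
  table fall: 3

fall how; table fall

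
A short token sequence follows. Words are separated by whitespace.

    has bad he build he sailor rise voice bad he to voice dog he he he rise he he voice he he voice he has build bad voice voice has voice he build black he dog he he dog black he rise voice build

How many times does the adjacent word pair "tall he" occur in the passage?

Scanning the 43 overlapping bigram windows for "tall he":
  (none found)

0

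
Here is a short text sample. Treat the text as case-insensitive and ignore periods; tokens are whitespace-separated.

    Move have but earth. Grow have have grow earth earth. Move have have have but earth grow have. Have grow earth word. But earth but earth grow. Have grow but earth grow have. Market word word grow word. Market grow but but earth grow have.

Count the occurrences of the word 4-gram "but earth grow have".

5

Scanning the 42 overlapping 4-gram windows for "but earth grow have":
  position 3–6: but earth grow have
  position 15–18: but earth grow have
  position 25–28: but earth grow have
  position 30–33: but earth grow have
  position 42–45: but earth grow have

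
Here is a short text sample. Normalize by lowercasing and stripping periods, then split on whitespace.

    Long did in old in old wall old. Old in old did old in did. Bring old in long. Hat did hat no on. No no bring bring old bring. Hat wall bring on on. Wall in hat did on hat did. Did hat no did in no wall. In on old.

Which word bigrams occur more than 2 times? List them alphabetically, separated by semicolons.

Bigram counts meeting the condition (more than 2 times):
  hat did: 3
  in old: 3
  old in: 4

hat did; in old; old in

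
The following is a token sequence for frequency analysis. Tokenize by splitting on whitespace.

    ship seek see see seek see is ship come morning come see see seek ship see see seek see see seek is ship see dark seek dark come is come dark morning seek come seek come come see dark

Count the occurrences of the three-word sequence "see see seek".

4

Scanning the 37 overlapping trigram windows for "see see seek":
  position 3–5: see see seek
  position 12–14: see see seek
  position 16–18: see see seek
  position 19–21: see see seek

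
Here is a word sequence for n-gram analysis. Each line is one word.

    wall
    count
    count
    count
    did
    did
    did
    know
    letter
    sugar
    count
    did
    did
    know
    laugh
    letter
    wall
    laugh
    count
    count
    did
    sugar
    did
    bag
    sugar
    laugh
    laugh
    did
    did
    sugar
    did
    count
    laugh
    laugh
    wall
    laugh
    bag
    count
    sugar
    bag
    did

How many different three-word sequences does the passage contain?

41 tokens → 39 trigram windows in total.
Repeated trigrams (each contributes count−1 duplicates):
  count count did: 2
  count did did: 2
  did did know: 2
  did sugar did: 2
4 duplicate windows → 39 − 4 = 35 distinct.

35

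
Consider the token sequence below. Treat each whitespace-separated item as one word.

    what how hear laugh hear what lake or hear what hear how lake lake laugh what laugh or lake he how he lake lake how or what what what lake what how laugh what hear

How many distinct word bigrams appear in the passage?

27

35 tokens → 34 bigram windows in total.
Repeated bigrams (each contributes count−1 duplicates):
  hear what: 2
  lake lake: 2
  laugh what: 2
  what hear: 2
  what how: 2
  what lake: 2
  what what: 2
7 duplicate windows → 34 − 7 = 27 distinct.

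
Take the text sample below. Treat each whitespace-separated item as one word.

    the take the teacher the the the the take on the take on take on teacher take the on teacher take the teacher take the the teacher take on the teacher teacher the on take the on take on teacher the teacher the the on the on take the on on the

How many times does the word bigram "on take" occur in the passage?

4

Scanning the 51 overlapping bigram windows for "on take":
  position 13–14: on take
  position 34–35: on take
  position 37–38: on take
  position 47–48: on take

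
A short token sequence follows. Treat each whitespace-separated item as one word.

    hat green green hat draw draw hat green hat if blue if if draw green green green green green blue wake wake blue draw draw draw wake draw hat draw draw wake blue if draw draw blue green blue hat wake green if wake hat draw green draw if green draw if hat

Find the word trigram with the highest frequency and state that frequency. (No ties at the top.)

"green green green", 3 times

Trigram frequencies (highest first):
  green green green: 3
  hat draw draw: 2
  draw draw wake: 2
  green draw if: 2
  hat green green: 1
  green green hat: 1
  … (40 more, each ≤ 1)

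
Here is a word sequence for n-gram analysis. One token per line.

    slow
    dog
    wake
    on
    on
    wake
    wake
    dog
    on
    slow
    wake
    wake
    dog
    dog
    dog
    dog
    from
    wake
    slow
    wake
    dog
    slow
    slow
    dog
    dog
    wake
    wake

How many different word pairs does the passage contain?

27 tokens → 26 bigram windows in total.
Repeated bigrams (each contributes count−1 duplicates):
  dog dog: 4
  wake dog: 3
  wake wake: 3
  dog wake: 2
  slow dog: 2
  slow wake: 2
10 duplicate windows → 26 − 10 = 16 distinct.

16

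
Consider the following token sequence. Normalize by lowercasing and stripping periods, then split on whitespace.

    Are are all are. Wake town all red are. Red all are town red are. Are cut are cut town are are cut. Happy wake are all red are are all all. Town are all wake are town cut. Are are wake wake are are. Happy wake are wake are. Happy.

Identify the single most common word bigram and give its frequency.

"are are", 6 times

Bigram frequencies (highest first):
  are are: 6
  wake are: 5
  are all: 4
  are wake: 3
  red are: 3
  are cut: 3
  … (19 more, each ≤ 2)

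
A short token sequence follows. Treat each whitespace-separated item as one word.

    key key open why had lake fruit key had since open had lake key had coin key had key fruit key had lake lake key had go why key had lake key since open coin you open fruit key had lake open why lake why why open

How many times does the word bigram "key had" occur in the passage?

Scanning the 46 overlapping bigram windows for "key had":
  position 8–9: key had
  position 14–15: key had
  position 17–18: key had
  position 21–22: key had
  position 25–26: key had
  position 29–30: key had
  position 39–40: key had

7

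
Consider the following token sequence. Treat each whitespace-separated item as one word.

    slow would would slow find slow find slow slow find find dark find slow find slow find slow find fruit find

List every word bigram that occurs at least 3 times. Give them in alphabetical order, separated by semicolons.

Bigram counts meeting the condition (at least 3 times):
  find slow: 5
  slow find: 6

find slow; slow find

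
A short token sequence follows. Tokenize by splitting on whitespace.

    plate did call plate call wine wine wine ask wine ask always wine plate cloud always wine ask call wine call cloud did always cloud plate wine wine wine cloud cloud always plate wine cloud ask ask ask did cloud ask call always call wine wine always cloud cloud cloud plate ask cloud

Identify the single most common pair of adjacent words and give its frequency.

Bigram frequencies (highest first):
  wine wine: 5
  call wine: 3
  wine ask: 3
  cloud cloud: 3
  always wine: 2
  cloud always: 2
  … (27 more, each ≤ 2)

"wine wine", 5 times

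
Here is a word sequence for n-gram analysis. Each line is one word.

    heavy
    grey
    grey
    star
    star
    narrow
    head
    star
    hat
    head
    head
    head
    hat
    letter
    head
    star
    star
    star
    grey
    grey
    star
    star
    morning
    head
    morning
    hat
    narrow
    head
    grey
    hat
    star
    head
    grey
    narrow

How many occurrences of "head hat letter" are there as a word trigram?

1

Scanning the 32 overlapping trigram windows for "head hat letter":
  position 12–14: head hat letter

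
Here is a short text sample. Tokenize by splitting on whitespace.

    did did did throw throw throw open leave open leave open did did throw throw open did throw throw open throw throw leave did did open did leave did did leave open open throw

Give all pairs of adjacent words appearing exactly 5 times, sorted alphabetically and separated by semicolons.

did did; throw throw

Bigram counts meeting the condition (exactly 5 times):
  did did: 5
  throw throw: 5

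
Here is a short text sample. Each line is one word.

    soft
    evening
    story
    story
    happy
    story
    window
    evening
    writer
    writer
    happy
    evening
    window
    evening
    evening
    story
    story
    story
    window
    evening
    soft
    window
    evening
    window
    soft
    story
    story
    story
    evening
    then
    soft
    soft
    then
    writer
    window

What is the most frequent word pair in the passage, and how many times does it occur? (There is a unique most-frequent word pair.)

Bigram frequencies (highest first):
  story story: 5
  window evening: 4
  evening story: 2
  story window: 2
  evening window: 2
  soft evening: 1
  … (18 more, each ≤ 1)

"story story", 5 times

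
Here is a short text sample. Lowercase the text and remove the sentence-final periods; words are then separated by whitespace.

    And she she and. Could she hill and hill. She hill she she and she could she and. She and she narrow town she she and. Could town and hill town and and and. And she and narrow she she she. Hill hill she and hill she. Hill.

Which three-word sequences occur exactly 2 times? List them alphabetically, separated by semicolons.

Trigram counts meeting the condition (exactly 2 times):
  and and and: 2
  and hill she: 2
  and she and: 2
  hill she hill: 2
  she and could: 2

and and and; and hill she; and she and; hill she hill; she and could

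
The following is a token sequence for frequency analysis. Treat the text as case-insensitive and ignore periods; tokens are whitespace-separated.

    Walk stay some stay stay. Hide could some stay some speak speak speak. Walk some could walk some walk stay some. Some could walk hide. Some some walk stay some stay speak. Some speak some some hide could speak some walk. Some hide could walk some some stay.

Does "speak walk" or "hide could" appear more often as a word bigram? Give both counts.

"speak walk": 1 occurrence
"hide could": 3 occurrences

"hide could" (3 vs 1)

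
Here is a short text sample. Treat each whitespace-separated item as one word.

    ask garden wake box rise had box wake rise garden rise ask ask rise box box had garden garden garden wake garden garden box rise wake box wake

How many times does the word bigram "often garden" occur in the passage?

0

Scanning the 27 overlapping bigram windows for "often garden":
  (none found)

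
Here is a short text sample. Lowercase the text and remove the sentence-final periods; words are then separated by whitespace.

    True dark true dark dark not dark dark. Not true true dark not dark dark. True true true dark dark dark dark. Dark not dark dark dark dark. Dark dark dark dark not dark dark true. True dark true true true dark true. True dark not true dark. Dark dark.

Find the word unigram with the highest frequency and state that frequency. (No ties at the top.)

"dark", 29 times

Unigram frequencies (highest first):
  dark: 29
  true: 15
  not: 6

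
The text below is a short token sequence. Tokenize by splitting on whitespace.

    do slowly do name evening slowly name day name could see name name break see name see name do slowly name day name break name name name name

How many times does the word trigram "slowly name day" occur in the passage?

2

Scanning the 26 overlapping trigram windows for "slowly name day":
  position 6–8: slowly name day
  position 20–22: slowly name day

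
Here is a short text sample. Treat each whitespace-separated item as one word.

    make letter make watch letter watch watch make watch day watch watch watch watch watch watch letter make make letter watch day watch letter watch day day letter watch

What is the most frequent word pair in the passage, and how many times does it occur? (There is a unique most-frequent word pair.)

"watch watch", 6 times

Bigram frequencies (highest first):
  watch watch: 6
  letter watch: 4
  watch letter: 3
  watch day: 3
  make letter: 2
  letter make: 2
  … (6 more, each ≤ 2)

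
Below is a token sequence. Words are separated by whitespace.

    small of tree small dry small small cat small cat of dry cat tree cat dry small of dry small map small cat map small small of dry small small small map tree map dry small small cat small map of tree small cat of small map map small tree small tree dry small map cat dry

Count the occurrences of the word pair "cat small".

Scanning the 56 overlapping bigram windows for "cat small":
  position 8–9: cat small
  position 38–39: cat small

2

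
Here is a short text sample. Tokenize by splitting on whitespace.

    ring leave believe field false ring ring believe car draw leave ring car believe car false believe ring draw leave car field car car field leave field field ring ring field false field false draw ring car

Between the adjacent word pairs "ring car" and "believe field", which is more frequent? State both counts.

"ring car" (2 vs 1)

"ring car": 2 occurrences
"believe field": 1 occurrence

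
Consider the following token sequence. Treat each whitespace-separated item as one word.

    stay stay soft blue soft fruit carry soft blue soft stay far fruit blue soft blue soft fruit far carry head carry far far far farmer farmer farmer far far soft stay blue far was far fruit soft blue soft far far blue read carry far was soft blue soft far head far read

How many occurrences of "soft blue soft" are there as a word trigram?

5

Scanning the 52 overlapping trigram windows for "soft blue soft":
  position 3–5: soft blue soft
  position 8–10: soft blue soft
  position 15–17: soft blue soft
  position 38–40: soft blue soft
  position 48–50: soft blue soft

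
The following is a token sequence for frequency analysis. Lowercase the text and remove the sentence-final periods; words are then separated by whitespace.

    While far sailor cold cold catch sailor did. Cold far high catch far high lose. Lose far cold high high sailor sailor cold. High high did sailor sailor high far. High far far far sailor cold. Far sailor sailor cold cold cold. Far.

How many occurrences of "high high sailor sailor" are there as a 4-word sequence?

Scanning the 40 overlapping 4-gram windows for "high high sailor sailor":
  position 19–22: high high sailor sailor

1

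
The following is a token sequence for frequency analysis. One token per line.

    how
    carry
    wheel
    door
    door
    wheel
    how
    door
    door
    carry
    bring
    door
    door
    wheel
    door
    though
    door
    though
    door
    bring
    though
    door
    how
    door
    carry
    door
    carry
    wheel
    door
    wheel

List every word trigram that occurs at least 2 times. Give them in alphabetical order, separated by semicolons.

Trigram counts meeting the condition (at least 2 times):
  carry wheel door: 2
  door door wheel: 2
  door though door: 2

carry wheel door; door door wheel; door though door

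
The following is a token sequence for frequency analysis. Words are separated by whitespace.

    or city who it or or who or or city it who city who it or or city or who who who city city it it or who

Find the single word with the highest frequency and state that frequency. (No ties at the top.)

Unigram frequencies (highest first):
  or: 9
  who: 8
  city: 6
  it: 5

"or", 9 times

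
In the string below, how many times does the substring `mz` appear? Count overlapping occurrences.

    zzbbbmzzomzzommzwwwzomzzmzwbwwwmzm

6

Sliding a length-2 window over the 34 characters (33 positions):
  position 6–7: mz
  position 10–11: mz
  position 15–16: mz
  position 22–23: mz
  position 25–26: mz
  position 32–33: mz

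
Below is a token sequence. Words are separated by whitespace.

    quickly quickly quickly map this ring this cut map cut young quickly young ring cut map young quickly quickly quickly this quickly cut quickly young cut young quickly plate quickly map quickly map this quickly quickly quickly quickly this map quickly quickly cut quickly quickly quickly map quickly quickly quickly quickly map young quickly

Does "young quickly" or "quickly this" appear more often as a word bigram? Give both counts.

"young quickly": 4 occurrences
"quickly this": 2 occurrences

"young quickly" (4 vs 2)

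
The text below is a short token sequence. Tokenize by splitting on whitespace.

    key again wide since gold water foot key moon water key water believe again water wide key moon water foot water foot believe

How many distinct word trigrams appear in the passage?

23 tokens → 21 trigram windows in total.
Repeated trigrams (each contributes count−1 duplicates):
  key moon water: 2
1 duplicate windows → 21 − 1 = 20 distinct.

20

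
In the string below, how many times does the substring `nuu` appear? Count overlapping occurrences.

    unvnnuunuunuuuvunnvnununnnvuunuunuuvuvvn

5

Sliding a length-3 window over the 40 characters (38 positions):
  position 5–7: nuu
  position 8–10: nuu
  position 11–13: nuu
  position 30–32: nuu
  position 33–35: nuu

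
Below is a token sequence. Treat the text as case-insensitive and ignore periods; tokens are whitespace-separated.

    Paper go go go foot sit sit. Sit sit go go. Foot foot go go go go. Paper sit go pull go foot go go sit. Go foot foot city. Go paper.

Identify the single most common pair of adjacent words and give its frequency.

Bigram frequencies (highest first):
  go go: 7
  go foot: 4
  sit sit: 3
  sit go: 3
  foot foot: 2
  foot go: 2
  … (9 more, each ≤ 2)

"go go", 7 times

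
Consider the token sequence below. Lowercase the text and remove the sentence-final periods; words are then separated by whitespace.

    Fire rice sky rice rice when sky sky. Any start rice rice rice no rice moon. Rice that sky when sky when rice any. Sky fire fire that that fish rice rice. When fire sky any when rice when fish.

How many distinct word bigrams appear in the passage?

40 tokens → 39 bigram windows in total.
Repeated bigrams (each contributes count−1 duplicates):
  rice rice: 4
  rice when: 3
  sky any: 2
  sky when: 2
  when rice: 2
  when sky: 2
9 duplicate windows → 39 − 9 = 30 distinct.

30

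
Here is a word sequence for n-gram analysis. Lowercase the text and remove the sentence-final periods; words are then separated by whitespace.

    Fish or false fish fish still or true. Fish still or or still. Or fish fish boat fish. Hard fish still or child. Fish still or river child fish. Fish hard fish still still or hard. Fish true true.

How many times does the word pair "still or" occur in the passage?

Scanning the 38 overlapping bigram windows for "still or":
  position 6–7: still or
  position 10–11: still or
  position 13–14: still or
  position 21–22: still or
  position 25–26: still or
  position 34–35: still or

6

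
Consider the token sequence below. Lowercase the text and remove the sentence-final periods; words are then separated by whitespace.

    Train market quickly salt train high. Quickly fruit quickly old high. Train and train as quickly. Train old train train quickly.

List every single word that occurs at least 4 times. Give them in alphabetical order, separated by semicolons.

Unigram counts meeting the condition (at least 4 times):
  quickly: 5
  train: 7

quickly; train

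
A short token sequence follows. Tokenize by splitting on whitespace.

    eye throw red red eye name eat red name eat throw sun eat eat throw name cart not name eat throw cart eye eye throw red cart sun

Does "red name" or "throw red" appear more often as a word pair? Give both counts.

"red name": 1 occurrence
"throw red": 2 occurrences

"throw red" (2 vs 1)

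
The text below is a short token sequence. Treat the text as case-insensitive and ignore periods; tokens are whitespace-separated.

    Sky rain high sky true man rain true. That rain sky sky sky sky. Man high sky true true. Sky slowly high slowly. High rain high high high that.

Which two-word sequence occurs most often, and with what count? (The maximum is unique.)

"sky sky", 3 times

Bigram frequencies (highest first):
  sky sky: 3
  rain high: 2
  high sky: 2
  sky true: 2
  slowly high: 2
  high high: 2
  … (15 more, each ≤ 1)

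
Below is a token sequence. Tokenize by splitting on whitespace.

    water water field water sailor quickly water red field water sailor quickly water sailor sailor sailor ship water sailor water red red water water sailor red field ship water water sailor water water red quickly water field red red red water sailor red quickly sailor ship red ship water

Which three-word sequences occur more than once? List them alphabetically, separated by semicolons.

field water sailor; red red water; sailor quickly water; water sailor quickly; water sailor red; water sailor water; water water sailor

Trigram counts meeting the condition (more than once):
  field water sailor: 2
  red red water: 2
  sailor quickly water: 2
  water sailor quickly: 2
  water sailor red: 2
  water sailor water: 2
  water water sailor: 2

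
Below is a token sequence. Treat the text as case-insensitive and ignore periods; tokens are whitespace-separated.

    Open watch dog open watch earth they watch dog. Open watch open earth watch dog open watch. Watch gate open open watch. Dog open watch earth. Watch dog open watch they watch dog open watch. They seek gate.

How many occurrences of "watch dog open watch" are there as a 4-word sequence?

Scanning the 35 overlapping 4-gram windows for "watch dog open watch":
  position 2–5: watch dog open watch
  position 8–11: watch dog open watch
  position 14–17: watch dog open watch
  position 22–25: watch dog open watch
  position 27–30: watch dog open watch
  position 32–35: watch dog open watch

6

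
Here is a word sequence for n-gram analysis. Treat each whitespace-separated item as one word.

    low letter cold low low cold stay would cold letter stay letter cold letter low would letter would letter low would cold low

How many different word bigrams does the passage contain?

15

23 tokens → 22 bigram windows in total.
Repeated bigrams (each contributes count−1 duplicates):
  cold letter: 2
  cold low: 2
  letter cold: 2
  letter low: 2
  low would: 2
  would cold: 2
  would letter: 2
7 duplicate windows → 22 − 7 = 15 distinct.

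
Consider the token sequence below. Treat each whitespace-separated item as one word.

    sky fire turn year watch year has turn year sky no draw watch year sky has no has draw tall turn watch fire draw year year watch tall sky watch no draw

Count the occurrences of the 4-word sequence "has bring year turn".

0

Scanning the 29 overlapping 4-gram windows for "has bring year turn":
  (none found)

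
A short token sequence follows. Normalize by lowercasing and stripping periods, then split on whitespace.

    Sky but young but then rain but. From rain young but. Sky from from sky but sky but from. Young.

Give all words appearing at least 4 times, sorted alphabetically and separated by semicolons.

Unigram counts meeting the condition (at least 4 times):
  but: 6
  from: 4
  sky: 4

but; from; sky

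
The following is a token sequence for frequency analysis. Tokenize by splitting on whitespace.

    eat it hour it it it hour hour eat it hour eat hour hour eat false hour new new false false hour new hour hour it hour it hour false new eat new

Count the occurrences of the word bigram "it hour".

5

Scanning the 32 overlapping bigram windows for "it hour":
  position 2–3: it hour
  position 6–7: it hour
  position 10–11: it hour
  position 26–27: it hour
  position 28–29: it hour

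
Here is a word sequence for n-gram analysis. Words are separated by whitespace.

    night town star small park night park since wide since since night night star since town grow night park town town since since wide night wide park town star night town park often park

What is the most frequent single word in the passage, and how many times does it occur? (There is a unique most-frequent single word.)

"night", 7 times

Unigram frequencies (highest first):
  night: 7
  town: 6
  park: 6
  since: 6
  star: 3
  wide: 3
  … (3 more, each ≤ 1)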